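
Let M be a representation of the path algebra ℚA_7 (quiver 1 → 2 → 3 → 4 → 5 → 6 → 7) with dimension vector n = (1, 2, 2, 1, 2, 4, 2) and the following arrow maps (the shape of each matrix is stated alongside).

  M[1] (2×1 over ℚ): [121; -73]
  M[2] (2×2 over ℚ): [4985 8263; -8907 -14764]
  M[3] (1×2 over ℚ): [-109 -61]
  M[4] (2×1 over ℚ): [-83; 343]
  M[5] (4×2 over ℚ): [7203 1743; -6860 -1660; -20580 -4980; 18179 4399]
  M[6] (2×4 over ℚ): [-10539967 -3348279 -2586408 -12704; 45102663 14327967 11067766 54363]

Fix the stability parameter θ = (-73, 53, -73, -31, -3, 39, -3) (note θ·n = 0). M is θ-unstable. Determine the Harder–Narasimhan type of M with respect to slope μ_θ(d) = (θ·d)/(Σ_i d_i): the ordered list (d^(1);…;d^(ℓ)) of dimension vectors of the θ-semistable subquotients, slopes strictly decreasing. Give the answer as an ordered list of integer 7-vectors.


Interval decomposition of M: I[1,5], I[2,3], I[5,7], I[6,6]^2, I[6,7].
HN type (ℓ=6): μ^(1)=39; μ^(2)=18; μ^(3)=-3; μ^(4)=-10; μ^(5)=-17; μ^(6)=-73

((0, 0, 0, 0, 0, 2, 0); (0, 0, 0, 0, 0, 2, 2); (0, 0, 0, 0, 2, 0, 0); (0, 1, 1, 0, 0, 0, 0); (0, 1, 1, 1, 0, 0, 0); (1, 0, 0, 0, 0, 0, 0))


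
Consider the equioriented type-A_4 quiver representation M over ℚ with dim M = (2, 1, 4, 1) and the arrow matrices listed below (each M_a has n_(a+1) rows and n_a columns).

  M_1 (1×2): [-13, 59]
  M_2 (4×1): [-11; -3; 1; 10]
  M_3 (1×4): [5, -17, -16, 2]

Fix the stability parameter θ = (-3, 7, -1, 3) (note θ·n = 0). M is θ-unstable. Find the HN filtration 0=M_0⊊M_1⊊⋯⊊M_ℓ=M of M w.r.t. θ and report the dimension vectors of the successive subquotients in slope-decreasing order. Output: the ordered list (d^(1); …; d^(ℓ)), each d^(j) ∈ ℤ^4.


Interval decomposition of M: I[1,1], I[1,3], I[3,3]^2, I[3,4].
HN type (ℓ=3): μ^(1)=3; μ^(2)=-1; μ^(3)=-3

((0, 1, 1, 1); (0, 0, 3, 0); (2, 0, 0, 0))


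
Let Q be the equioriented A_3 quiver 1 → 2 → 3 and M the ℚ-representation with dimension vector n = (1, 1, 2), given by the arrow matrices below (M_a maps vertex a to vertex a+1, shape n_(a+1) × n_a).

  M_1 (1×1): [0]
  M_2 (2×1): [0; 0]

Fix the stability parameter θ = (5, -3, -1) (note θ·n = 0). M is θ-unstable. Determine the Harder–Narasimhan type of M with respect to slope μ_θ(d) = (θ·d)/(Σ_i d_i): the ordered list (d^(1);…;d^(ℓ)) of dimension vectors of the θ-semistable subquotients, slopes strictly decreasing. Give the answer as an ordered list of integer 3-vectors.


Via rank(M_{q-1}∘⋯∘M_p): M ≅ I[1,1], I[2,2], I[3,3]^2.
μ_θ-semistable layers: μ^(1)=5; μ^(2)=-1; μ^(3)=-3

((1, 0, 0); (0, 0, 2); (0, 1, 0))


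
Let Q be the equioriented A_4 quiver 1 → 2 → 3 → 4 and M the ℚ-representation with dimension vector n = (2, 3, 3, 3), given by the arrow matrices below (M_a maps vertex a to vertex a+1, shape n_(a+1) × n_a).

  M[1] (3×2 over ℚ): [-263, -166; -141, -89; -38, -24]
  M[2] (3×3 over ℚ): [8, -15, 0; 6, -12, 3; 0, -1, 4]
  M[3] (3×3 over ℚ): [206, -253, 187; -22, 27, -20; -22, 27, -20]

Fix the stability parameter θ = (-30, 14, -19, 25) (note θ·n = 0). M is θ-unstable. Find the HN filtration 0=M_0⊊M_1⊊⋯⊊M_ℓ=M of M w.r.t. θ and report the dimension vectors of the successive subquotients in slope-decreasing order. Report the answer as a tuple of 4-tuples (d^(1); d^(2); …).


Barcode: M ≅ I[1,2], I[1,4], I[2,4], I[3,3], I[4,4]. HN layers by μ_θ (5 steps, strictly decreasing):
  μ^(1)=25; μ^(2)=14; μ^(3)=-5/2; μ^(4)=-19; μ^(5)=-30

((0, 0, 0, 3); (0, 1, 0, 0); (0, 2, 2, 0); (0, 0, 1, 0); (2, 0, 0, 0))


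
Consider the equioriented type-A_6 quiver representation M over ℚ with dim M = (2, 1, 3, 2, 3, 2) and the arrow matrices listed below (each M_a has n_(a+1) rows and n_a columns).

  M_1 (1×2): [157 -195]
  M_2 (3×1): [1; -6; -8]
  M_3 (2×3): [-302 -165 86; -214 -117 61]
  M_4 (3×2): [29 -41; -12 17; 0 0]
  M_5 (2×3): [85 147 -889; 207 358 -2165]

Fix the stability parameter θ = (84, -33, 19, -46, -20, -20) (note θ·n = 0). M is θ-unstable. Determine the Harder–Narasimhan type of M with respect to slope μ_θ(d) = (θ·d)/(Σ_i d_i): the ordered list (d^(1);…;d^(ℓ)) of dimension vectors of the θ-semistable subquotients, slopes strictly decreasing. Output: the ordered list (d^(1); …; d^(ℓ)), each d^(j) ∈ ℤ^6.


Interval decomposition of M: I[1,1], I[1,3], I[3,6]^2, I[5,5].
HN type (ℓ=4): μ^(1)=84; μ^(2)=70/3; μ^(3)=-67/4; μ^(4)=-20

((1, 0, 0, 0, 0, 0); (1, 1, 1, 0, 0, 0); (0, 0, 2, 2, 2, 2); (0, 0, 0, 0, 1, 0))


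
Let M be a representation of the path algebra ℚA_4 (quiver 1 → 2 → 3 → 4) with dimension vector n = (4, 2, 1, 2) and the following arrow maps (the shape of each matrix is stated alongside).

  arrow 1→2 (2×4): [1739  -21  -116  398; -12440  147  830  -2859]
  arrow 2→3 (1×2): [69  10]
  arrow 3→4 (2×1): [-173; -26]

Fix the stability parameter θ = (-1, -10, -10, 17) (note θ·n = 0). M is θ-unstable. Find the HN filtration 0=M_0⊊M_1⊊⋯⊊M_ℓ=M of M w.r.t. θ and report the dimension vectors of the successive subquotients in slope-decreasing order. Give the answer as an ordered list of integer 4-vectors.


Interval decomposition of M: I[1,1]^2, I[1,2], I[1,4], I[4,4].
HN type (ℓ=4): μ^(1)=17; μ^(2)=-1; μ^(3)=-11/2; μ^(4)=-7

((0, 0, 0, 2); (2, 0, 0, 0); (1, 1, 0, 0); (1, 1, 1, 0))


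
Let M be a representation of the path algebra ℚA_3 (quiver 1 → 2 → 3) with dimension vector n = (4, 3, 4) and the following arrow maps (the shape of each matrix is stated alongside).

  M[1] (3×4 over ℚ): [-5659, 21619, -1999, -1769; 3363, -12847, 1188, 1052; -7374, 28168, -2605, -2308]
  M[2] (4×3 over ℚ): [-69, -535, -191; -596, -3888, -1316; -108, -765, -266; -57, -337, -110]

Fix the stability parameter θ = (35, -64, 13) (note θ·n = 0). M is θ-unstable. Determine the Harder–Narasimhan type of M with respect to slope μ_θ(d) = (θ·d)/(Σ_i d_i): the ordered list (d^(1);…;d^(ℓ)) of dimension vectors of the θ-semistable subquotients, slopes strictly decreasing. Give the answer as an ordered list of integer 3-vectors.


Interval decomposition of M: I[1,1], I[1,3]^3, I[3,3].
HN type (ℓ=3): μ^(1)=35; μ^(2)=13; μ^(3)=-29/2

((1, 0, 0); (0, 0, 4); (3, 3, 0))


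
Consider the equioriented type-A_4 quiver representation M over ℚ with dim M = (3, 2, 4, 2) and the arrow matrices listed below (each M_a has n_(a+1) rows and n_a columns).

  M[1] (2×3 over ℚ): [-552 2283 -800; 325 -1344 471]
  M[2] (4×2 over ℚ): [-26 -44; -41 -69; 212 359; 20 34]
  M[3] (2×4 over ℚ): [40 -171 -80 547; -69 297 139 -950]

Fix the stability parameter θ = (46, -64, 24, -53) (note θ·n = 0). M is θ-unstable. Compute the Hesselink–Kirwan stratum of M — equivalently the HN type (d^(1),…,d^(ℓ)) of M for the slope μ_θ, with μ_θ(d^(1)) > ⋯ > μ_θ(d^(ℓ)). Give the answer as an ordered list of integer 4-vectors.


Interval decomposition of M: I[1,1], I[1,4]^2, I[3,3]^2.
HN type (ℓ=3): μ^(1)=46; μ^(2)=24; μ^(3)=-47/4

((1, 0, 0, 0); (0, 0, 2, 0); (2, 2, 2, 2))


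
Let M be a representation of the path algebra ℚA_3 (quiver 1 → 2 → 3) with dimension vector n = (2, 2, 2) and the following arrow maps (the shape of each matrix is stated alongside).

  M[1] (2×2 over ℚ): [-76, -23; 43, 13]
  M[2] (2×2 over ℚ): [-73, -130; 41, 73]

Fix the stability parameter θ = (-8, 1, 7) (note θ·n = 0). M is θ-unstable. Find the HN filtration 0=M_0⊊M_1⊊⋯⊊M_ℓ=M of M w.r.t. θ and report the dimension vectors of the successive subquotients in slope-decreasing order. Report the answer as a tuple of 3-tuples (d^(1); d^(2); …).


Via rank(M_{q-1}∘⋯∘M_p): M ≅ I[1,3]^2.
μ_θ-semistable layers: μ^(1)=7; μ^(2)=1; μ^(3)=-8

((0, 0, 2); (0, 2, 0); (2, 0, 0))


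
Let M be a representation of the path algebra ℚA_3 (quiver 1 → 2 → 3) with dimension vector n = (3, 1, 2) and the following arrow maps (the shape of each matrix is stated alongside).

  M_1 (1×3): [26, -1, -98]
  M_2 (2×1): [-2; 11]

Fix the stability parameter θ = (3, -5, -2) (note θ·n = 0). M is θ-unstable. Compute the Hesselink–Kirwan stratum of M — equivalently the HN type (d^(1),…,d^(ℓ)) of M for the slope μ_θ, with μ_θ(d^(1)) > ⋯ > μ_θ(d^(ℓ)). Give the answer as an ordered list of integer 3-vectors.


Interval decomposition of M: I[1,1]^2, I[1,3], I[3,3].
HN type (ℓ=3): μ^(1)=3; μ^(2)=-4/3; μ^(3)=-2

((2, 0, 0); (1, 1, 1); (0, 0, 1))


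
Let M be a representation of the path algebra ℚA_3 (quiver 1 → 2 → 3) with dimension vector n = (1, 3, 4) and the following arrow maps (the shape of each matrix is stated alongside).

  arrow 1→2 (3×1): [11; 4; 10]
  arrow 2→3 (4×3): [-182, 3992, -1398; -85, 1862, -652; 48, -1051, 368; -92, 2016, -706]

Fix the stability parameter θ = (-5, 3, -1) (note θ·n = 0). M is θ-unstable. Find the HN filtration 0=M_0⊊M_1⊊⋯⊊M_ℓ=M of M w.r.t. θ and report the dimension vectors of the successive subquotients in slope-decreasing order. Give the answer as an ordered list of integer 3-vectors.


Interval decomposition of M: I[1,3], I[2,3]^2, I[3,3].
HN type (ℓ=3): μ^(1)=1; μ^(2)=-1; μ^(3)=-5

((0, 3, 3); (0, 0, 1); (1, 0, 0))


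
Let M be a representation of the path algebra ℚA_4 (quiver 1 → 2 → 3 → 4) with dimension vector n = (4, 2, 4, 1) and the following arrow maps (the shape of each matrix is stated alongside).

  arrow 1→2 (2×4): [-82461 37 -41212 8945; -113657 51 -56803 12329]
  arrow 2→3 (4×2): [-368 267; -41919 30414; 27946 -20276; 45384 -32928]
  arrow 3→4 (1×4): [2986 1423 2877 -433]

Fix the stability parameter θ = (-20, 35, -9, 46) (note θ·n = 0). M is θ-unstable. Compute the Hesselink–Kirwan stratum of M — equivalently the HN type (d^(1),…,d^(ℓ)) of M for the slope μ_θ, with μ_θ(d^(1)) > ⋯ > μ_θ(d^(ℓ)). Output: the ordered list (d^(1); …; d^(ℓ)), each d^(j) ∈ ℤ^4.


Barcode: M ≅ I[1,1]^2, I[1,3], I[1,4], I[3,3]^2. HN layers by μ_θ (4 steps, strictly decreasing):
  μ^(1)=46; μ^(2)=13; μ^(3)=-9; μ^(4)=-20

((0, 0, 0, 1); (0, 2, 2, 0); (0, 0, 2, 0); (4, 0, 0, 0))


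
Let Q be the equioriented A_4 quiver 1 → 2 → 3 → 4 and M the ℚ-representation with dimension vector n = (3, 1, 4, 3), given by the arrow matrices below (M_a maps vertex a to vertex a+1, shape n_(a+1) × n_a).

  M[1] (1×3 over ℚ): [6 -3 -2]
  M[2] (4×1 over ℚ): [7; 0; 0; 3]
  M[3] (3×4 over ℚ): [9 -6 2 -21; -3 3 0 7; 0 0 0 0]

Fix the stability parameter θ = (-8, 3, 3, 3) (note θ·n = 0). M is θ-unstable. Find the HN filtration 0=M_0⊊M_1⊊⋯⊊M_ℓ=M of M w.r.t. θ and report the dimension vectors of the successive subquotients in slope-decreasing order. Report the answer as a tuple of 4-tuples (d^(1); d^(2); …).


Via rank(M_{q-1}∘⋯∘M_p): M ≅ I[1,1]^2, I[1,3], I[3,3], I[3,4]^2, I[4,4].
μ_θ-semistable layers: μ^(1)=3; μ^(2)=-8

((0, 1, 4, 3); (3, 0, 0, 0))


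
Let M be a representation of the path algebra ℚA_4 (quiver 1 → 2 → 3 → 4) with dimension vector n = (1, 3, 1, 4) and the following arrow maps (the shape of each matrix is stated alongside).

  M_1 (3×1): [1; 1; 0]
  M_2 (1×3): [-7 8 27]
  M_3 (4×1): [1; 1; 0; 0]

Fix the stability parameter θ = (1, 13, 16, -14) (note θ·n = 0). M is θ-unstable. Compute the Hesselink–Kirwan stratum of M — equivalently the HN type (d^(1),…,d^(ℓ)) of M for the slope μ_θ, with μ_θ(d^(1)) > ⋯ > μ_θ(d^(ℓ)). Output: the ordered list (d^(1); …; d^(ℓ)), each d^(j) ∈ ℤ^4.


Interval decomposition of M: I[1,4], I[2,2]^2, I[4,4]^3.
HN type (ℓ=4): μ^(1)=13; μ^(2)=5; μ^(3)=1; μ^(4)=-14

((0, 2, 0, 0); (0, 1, 1, 1); (1, 0, 0, 0); (0, 0, 0, 3))


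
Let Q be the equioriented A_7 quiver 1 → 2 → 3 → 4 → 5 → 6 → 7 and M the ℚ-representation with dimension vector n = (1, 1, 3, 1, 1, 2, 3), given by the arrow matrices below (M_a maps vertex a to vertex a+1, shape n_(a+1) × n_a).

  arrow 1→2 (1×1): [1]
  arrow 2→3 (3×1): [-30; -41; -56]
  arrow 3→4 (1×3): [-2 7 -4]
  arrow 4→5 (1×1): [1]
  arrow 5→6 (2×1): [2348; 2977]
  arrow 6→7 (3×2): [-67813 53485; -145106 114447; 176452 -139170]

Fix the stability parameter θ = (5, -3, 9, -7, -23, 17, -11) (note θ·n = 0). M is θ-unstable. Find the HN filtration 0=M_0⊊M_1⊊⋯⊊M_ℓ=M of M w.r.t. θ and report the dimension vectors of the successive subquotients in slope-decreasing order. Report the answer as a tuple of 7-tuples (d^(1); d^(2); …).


Via rank(M_{q-1}∘⋯∘M_p): M ≅ I[1,7], I[3,3]^2, I[6,7], I[7,7].
μ_θ-semistable layers: μ^(1)=9; μ^(2)=3; μ^(3)=-19/5; μ^(4)=-11

((0, 0, 2, 0, 0, 0, 0); (0, 0, 0, 0, 0, 2, 2); (1, 1, 1, 1, 1, 0, 0); (0, 0, 0, 0, 0, 0, 1))


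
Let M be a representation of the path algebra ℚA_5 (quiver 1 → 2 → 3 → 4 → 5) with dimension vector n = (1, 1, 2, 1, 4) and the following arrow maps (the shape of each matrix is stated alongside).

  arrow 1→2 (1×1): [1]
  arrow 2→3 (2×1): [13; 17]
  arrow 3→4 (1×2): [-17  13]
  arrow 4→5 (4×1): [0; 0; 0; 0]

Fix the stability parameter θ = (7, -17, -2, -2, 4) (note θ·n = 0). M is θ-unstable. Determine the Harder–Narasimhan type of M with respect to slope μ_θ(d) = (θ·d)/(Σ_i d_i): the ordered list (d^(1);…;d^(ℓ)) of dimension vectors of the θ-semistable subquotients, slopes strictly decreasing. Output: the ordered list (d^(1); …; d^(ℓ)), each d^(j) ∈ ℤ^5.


Via rank(M_{q-1}∘⋯∘M_p): M ≅ I[1,3], I[3,4], I[5,5]^4.
μ_θ-semistable layers: μ^(1)=4; μ^(2)=-2; μ^(3)=-5

((0, 0, 0, 0, 4); (0, 0, 2, 1, 0); (1, 1, 0, 0, 0))


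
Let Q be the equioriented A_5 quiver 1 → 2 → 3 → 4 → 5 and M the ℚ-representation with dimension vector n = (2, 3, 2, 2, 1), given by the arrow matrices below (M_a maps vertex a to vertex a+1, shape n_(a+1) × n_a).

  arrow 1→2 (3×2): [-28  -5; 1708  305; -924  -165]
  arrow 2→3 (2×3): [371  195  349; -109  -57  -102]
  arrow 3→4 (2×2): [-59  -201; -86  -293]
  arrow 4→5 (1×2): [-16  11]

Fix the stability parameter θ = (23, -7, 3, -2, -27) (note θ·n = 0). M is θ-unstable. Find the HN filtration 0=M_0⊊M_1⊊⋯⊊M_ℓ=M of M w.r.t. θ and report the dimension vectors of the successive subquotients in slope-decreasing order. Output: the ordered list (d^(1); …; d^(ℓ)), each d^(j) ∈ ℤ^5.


Interval decomposition of M: I[1,1], I[1,4], I[2,2], I[2,5].
HN type (ℓ=4): μ^(1)=23; μ^(2)=17/4; μ^(3)=-7; μ^(4)=-33/4

((1, 0, 0, 0, 0); (1, 1, 1, 1, 0); (0, 1, 0, 0, 0); (0, 1, 1, 1, 1))


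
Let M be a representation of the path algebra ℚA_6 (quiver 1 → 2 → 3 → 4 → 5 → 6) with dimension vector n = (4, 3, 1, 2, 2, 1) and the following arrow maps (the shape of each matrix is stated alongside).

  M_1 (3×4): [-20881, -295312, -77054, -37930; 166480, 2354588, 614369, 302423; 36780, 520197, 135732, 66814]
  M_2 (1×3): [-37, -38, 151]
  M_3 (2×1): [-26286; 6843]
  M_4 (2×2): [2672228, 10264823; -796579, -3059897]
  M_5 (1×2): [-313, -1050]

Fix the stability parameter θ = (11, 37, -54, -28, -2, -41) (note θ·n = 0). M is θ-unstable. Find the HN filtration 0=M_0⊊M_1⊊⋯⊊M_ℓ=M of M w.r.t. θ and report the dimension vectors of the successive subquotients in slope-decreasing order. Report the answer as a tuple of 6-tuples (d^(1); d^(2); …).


Interval decomposition of M: I[1,1], I[1,2]^2, I[1,6], I[4,5].
HN type (ℓ=5): μ^(1)=37; μ^(2)=11; μ^(3)=-2; μ^(4)=-77/6; μ^(5)=-28

((0, 2, 0, 0, 0, 0); (3, 0, 0, 0, 0, 0); (0, 0, 0, 0, 1, 0); (1, 1, 1, 1, 1, 1); (0, 0, 0, 1, 0, 0))


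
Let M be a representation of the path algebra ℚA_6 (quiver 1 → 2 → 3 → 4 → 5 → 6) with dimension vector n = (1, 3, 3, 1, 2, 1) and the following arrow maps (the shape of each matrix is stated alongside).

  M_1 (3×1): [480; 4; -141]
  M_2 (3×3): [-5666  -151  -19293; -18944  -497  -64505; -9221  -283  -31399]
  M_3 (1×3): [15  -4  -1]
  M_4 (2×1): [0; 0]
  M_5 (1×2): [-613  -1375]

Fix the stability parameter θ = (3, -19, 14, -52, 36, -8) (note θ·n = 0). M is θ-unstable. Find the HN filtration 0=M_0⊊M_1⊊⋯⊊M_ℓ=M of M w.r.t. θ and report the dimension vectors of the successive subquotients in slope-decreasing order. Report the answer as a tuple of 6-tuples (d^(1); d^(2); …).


Via rank(M_{q-1}∘⋯∘M_p): M ≅ I[1,3], I[2,3], I[2,4], I[5,5], I[5,6].
μ_θ-semistable layers: μ^(1)=36; μ^(2)=14; μ^(3)=-8; μ^(4)=-19

((0, 0, 0, 0, 1, 0); (0, 0, 2, 0, 1, 1); (1, 1, 0, 0, 0, 0); (0, 2, 1, 1, 0, 0))


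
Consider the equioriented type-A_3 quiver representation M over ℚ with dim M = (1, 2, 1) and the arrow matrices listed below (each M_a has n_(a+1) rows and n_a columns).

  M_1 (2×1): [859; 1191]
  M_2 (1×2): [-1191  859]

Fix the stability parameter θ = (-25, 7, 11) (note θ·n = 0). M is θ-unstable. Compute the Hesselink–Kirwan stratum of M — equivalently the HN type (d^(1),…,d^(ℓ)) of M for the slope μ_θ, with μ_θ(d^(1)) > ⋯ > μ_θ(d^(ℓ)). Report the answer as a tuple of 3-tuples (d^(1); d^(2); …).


Via rank(M_{q-1}∘⋯∘M_p): M ≅ I[1,2], I[2,3].
μ_θ-semistable layers: μ^(1)=11; μ^(2)=7; μ^(3)=-25

((0, 0, 1); (0, 2, 0); (1, 0, 0))


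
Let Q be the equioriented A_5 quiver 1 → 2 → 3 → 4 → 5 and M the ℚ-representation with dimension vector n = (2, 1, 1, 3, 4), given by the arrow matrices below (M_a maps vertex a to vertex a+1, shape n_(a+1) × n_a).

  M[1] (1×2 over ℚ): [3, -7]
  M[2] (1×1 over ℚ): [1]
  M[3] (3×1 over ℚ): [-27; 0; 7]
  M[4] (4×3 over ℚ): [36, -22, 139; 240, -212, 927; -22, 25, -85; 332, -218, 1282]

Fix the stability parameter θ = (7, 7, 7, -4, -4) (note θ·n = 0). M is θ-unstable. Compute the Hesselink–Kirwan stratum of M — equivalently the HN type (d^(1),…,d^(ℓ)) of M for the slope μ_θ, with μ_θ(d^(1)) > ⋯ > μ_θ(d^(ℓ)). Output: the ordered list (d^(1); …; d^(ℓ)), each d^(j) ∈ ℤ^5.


Barcode: M ≅ I[1,1], I[1,5], I[4,5]^2, I[5,5]. HN layers by μ_θ (3 steps, strictly decreasing):
  μ^(1)=7; μ^(2)=13/5; μ^(3)=-4

((1, 0, 0, 0, 0); (1, 1, 1, 1, 1); (0, 0, 0, 2, 3))


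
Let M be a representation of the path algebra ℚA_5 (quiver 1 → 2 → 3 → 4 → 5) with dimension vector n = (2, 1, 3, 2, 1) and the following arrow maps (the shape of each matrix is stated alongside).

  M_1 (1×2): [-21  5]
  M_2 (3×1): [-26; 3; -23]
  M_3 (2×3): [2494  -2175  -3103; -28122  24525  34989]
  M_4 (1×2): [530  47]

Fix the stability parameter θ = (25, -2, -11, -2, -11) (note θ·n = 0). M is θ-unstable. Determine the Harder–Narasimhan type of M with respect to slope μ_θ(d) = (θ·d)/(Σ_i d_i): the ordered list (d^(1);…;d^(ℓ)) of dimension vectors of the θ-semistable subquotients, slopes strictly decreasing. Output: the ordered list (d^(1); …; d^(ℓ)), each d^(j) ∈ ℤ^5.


Via rank(M_{q-1}∘⋯∘M_p): M ≅ I[1,1], I[1,3], I[3,3], I[3,5], I[4,4].
μ_θ-semistable layers: μ^(1)=25; μ^(2)=4; μ^(3)=-2; μ^(4)=-13/2; μ^(5)=-11

((1, 0, 0, 0, 0); (1, 1, 1, 0, 0); (0, 0, 0, 1, 0); (0, 0, 0, 1, 1); (0, 0, 2, 0, 0))


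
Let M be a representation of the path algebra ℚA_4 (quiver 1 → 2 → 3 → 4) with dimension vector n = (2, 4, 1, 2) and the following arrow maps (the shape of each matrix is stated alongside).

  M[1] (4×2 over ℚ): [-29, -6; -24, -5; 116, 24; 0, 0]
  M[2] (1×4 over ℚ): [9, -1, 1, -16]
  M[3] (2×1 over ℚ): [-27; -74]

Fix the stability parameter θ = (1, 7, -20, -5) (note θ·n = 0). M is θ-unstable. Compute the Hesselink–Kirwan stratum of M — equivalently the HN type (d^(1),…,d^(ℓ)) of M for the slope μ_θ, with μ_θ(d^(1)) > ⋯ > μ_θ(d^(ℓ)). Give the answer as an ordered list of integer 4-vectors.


Interval decomposition of M: I[1,2], I[1,4], I[2,2]^2, I[4,4].
HN type (ℓ=4): μ^(1)=7; μ^(2)=1; μ^(3)=-17/4; μ^(4)=-5

((0, 3, 0, 0); (1, 0, 0, 0); (1, 1, 1, 1); (0, 0, 0, 1))


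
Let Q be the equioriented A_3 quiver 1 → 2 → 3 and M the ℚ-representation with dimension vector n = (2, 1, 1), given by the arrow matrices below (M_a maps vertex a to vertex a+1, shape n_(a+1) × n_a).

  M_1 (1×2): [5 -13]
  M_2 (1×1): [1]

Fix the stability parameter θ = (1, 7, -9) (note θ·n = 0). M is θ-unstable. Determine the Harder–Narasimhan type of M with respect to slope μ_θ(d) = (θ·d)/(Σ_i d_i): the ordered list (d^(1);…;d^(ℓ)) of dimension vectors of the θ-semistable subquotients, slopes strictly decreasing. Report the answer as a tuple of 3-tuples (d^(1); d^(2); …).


Barcode: M ≅ I[1,1], I[1,3]. HN layers by μ_θ (2 steps, strictly decreasing):
  μ^(1)=1; μ^(2)=-1/3

((1, 0, 0); (1, 1, 1))


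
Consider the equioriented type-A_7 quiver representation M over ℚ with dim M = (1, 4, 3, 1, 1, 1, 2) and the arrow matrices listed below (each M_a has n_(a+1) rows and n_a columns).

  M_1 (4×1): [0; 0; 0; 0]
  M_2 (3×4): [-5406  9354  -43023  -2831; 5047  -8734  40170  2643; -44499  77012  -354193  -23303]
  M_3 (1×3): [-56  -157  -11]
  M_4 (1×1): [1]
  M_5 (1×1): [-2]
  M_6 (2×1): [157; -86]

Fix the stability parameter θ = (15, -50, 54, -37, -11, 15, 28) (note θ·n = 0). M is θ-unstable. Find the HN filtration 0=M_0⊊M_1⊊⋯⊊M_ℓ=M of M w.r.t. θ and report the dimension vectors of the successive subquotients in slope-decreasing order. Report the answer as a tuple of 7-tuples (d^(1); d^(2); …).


Barcode: M ≅ I[1,1], I[2,2], I[2,3]^2, I[2,7], I[7,7]. HN layers by μ_θ (5 steps, strictly decreasing):
  μ^(1)=54; μ^(2)=28; μ^(3)=15; μ^(4)=2; μ^(5)=-50

((0, 0, 2, 0, 0, 0, 0); (0, 0, 0, 0, 0, 0, 2); (1, 0, 0, 0, 0, 1, 0); (0, 0, 1, 1, 1, 0, 0); (0, 4, 0, 0, 0, 0, 0))


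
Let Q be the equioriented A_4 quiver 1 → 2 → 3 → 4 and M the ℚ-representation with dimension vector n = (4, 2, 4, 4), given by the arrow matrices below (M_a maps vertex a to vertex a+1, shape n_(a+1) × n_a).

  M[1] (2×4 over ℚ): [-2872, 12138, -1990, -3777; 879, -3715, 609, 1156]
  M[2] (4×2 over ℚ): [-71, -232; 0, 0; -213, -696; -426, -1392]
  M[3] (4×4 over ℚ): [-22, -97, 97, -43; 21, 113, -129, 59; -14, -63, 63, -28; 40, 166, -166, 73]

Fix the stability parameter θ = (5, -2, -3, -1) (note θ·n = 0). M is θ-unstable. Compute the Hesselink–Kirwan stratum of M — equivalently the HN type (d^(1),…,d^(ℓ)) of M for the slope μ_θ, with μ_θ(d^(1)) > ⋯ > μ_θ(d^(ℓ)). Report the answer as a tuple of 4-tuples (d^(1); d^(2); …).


Interval decomposition of M: I[1,1]^2, I[1,2], I[1,4], I[3,3], I[3,4]^2, I[4,4].
HN type (ℓ=5): μ^(1)=5; μ^(2)=3/2; μ^(3)=-1/4; μ^(4)=-1; μ^(5)=-3

((2, 0, 0, 0); (1, 1, 0, 0); (1, 1, 1, 1); (0, 0, 0, 3); (0, 0, 3, 0))


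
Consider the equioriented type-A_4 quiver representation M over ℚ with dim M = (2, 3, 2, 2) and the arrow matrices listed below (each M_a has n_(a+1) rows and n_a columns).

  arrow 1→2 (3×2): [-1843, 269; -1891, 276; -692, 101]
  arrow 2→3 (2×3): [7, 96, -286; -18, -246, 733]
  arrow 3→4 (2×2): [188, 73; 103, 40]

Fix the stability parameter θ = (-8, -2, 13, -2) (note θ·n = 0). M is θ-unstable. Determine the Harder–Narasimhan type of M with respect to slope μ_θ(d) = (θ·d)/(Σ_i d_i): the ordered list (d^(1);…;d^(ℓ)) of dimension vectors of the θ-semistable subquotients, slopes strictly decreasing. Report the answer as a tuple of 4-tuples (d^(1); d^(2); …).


Barcode: M ≅ I[1,4]^2, I[2,2]. HN layers by μ_θ (3 steps, strictly decreasing):
  μ^(1)=11/2; μ^(2)=-2; μ^(3)=-8

((0, 0, 2, 2); (0, 3, 0, 0); (2, 0, 0, 0))


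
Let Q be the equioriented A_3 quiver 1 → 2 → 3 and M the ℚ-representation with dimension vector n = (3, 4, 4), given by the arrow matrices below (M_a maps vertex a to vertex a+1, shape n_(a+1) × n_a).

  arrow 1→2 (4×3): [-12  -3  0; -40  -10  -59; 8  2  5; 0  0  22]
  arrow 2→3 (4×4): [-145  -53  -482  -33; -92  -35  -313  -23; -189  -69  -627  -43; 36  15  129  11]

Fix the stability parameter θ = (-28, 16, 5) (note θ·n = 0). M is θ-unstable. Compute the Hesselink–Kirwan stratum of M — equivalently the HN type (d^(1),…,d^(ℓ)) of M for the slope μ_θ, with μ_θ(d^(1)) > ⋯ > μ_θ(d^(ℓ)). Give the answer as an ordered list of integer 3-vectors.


Barcode: M ≅ I[1,1], I[1,3]^2, I[2,2], I[2,3], I[3,3]. HN layers by μ_θ (4 steps, strictly decreasing):
  μ^(1)=16; μ^(2)=21/2; μ^(3)=5; μ^(4)=-28

((0, 1, 0); (0, 3, 3); (0, 0, 1); (3, 0, 0))


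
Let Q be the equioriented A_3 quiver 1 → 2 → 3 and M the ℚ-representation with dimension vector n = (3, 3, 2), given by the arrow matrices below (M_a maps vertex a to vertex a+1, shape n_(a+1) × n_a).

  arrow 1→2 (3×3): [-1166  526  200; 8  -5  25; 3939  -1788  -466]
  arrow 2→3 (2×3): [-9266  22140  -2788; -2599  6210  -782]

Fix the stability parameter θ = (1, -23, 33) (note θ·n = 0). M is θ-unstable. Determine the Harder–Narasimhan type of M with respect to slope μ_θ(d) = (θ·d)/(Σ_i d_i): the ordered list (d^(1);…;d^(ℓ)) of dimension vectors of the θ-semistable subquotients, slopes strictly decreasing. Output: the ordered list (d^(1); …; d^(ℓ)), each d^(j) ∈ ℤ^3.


Via rank(M_{q-1}∘⋯∘M_p): M ≅ I[1,2]^2, I[1,3], I[3,3].
μ_θ-semistable layers: μ^(1)=33; μ^(2)=-11

((0, 0, 2); (3, 3, 0))


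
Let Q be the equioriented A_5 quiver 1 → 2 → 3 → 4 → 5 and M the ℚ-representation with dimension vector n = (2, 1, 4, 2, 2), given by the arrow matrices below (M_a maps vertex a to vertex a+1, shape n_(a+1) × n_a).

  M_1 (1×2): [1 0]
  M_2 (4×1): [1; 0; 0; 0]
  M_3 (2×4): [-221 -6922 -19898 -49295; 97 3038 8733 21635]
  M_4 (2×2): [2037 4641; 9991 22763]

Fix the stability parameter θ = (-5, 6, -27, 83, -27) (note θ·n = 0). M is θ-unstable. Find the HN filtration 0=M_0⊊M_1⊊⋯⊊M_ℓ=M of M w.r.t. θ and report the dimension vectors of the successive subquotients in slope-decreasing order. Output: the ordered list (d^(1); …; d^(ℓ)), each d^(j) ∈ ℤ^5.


Interval decomposition of M: I[1,1], I[1,4], I[3,3]^2, I[3,5], I[5,5].
HN type (ℓ=5): μ^(1)=83; μ^(2)=28; μ^(3)=-5; μ^(4)=-26/3; μ^(5)=-27

((0, 0, 0, 1, 0); (0, 0, 0, 1, 1); (1, 0, 0, 0, 0); (1, 1, 1, 0, 0); (0, 0, 3, 0, 1))


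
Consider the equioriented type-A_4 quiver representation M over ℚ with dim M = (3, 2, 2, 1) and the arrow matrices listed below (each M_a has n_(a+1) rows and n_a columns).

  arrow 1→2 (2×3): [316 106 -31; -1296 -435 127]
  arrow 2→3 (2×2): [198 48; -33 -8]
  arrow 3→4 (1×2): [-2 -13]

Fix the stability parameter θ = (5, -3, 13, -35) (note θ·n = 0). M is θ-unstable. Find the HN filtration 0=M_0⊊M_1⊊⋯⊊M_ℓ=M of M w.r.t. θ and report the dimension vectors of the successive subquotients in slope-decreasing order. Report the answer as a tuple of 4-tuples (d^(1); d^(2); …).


Barcode: M ≅ I[1,1], I[1,2], I[1,4], I[3,3]. HN layers by μ_θ (4 steps, strictly decreasing):
  μ^(1)=13; μ^(2)=5; μ^(3)=1; μ^(4)=-5

((0, 0, 1, 0); (1, 0, 0, 0); (1, 1, 0, 0); (1, 1, 1, 1))


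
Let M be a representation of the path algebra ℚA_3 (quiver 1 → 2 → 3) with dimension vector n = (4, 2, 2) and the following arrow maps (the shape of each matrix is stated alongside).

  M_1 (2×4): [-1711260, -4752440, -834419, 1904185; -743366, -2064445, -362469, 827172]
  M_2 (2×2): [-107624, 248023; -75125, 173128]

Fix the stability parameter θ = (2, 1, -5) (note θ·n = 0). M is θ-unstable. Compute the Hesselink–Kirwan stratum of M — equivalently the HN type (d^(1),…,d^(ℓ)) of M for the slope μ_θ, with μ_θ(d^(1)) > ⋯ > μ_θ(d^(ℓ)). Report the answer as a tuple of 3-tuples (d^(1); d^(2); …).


Via rank(M_{q-1}∘⋯∘M_p): M ≅ I[1,1]^2, I[1,3]^2.
μ_θ-semistable layers: μ^(1)=2; μ^(2)=-2/3

((2, 0, 0); (2, 2, 2))


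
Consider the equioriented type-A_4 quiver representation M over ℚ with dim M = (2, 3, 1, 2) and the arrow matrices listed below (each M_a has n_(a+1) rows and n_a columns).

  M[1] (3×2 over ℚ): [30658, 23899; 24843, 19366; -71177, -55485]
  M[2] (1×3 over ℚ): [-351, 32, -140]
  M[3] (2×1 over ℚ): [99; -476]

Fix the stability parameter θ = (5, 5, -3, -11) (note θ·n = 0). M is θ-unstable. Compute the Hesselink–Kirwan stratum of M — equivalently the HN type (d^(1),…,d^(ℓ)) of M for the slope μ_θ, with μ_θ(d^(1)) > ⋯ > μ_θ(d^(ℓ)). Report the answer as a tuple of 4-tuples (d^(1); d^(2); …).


Interval decomposition of M: I[1,2], I[1,4], I[2,2], I[4,4].
HN type (ℓ=3): μ^(1)=5; μ^(2)=-1; μ^(3)=-11

((1, 2, 0, 0); (1, 1, 1, 1); (0, 0, 0, 1))


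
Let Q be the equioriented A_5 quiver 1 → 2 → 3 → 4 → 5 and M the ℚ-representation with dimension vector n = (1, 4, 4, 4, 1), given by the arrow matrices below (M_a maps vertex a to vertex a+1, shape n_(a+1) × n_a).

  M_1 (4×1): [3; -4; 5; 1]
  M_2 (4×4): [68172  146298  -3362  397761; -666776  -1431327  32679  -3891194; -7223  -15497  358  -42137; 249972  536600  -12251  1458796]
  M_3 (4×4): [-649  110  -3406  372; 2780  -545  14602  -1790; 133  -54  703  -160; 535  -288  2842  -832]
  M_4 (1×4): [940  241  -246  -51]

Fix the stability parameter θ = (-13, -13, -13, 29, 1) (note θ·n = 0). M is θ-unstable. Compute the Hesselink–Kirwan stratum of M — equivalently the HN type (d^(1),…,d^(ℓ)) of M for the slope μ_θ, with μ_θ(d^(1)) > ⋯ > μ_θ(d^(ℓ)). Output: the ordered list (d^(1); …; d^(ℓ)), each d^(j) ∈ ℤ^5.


Interval decomposition of M: I[1,4], I[2,3], I[2,4], I[2,5], I[4,4].
HN type (ℓ=3): μ^(1)=29; μ^(2)=15; μ^(3)=-13

((0, 0, 0, 3, 0); (0, 0, 0, 1, 1); (1, 4, 4, 0, 0))


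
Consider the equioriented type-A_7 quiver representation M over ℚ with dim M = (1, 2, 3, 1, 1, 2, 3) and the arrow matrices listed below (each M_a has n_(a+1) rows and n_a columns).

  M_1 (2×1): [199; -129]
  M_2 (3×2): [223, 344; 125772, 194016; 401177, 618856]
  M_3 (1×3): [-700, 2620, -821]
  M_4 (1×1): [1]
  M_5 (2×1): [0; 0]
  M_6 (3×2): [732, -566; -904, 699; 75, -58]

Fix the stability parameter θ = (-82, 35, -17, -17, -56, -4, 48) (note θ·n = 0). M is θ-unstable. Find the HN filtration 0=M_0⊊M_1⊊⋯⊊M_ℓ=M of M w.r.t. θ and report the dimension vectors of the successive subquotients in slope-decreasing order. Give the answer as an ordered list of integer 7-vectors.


Barcode: M ≅ I[1,5], I[2,2], I[3,3]^2, I[6,7]^2, I[7,7]. HN layers by μ_θ (6 steps, strictly decreasing):
  μ^(1)=48; μ^(2)=35; μ^(3)=-4; μ^(4)=-55/4; μ^(5)=-17; μ^(6)=-82

((0, 0, 0, 0, 0, 0, 3); (0, 1, 0, 0, 0, 0, 0); (0, 0, 0, 0, 0, 2, 0); (0, 1, 1, 1, 1, 0, 0); (0, 0, 2, 0, 0, 0, 0); (1, 0, 0, 0, 0, 0, 0))


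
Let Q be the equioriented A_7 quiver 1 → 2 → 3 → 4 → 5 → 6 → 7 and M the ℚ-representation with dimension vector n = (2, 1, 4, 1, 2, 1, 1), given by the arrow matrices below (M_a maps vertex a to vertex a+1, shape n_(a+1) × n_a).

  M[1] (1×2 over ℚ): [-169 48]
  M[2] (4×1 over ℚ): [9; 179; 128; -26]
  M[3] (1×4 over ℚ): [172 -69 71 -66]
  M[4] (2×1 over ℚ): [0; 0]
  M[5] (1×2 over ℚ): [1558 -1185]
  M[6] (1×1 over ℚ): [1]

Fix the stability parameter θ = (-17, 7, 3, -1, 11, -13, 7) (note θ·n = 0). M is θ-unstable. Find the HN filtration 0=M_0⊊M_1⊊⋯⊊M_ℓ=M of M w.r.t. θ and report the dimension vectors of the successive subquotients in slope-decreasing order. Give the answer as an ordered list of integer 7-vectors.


Interval decomposition of M: I[1,1], I[1,4], I[3,3]^3, I[5,5], I[5,7].
HN type (ℓ=5): μ^(1)=11; μ^(2)=7; μ^(3)=3; μ^(4)=-1; μ^(5)=-17

((0, 0, 0, 0, 1, 0, 0); (0, 0, 0, 0, 0, 0, 1); (0, 1, 4, 1, 0, 0, 0); (0, 0, 0, 0, 1, 1, 0); (2, 0, 0, 0, 0, 0, 0))


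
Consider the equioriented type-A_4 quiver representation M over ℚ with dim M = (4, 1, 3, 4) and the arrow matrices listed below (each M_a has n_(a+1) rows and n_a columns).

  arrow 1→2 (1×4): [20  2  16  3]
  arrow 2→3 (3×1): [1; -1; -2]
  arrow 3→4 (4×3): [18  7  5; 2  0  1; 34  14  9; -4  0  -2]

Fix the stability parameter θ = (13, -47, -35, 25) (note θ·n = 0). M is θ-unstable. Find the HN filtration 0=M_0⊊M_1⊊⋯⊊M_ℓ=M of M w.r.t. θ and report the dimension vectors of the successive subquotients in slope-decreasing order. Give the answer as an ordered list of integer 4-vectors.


Interval decomposition of M: I[1,1]^3, I[1,4], I[3,3], I[3,4], I[4,4]^2.
HN type (ℓ=4): μ^(1)=25; μ^(2)=13; μ^(3)=-23; μ^(4)=-35

((0, 0, 0, 4); (3, 0, 0, 0); (1, 1, 1, 0); (0, 0, 2, 0))


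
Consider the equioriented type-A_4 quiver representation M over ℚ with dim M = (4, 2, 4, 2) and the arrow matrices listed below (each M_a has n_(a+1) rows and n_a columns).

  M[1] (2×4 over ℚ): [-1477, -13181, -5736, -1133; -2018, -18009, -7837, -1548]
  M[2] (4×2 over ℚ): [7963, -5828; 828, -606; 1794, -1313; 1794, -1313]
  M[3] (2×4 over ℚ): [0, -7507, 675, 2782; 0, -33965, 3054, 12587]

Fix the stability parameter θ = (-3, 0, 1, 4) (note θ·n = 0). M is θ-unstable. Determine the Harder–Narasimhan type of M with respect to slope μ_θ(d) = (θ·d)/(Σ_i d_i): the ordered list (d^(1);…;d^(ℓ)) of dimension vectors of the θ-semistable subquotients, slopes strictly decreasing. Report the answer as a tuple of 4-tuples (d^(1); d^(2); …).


Interval decomposition of M: I[1,1]^2, I[1,3], I[1,4], I[3,3], I[3,4].
HN type (ℓ=4): μ^(1)=4; μ^(2)=1; μ^(3)=0; μ^(4)=-3

((0, 0, 0, 2); (0, 0, 4, 0); (0, 2, 0, 0); (4, 0, 0, 0))


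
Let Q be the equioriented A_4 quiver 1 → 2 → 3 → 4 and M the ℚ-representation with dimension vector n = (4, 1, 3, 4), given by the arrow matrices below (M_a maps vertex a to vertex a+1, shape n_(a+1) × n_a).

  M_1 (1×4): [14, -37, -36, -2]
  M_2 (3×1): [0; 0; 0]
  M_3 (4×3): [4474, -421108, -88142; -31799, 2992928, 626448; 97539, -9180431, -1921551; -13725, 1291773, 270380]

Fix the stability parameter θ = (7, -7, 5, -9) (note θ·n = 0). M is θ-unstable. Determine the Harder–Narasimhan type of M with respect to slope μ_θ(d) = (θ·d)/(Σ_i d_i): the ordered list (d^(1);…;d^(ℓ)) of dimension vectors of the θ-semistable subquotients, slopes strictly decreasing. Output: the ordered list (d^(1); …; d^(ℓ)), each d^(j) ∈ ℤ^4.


Via rank(M_{q-1}∘⋯∘M_p): M ≅ I[1,1]^3, I[1,2], I[3,4]^3, I[4,4].
μ_θ-semistable layers: μ^(1)=7; μ^(2)=0; μ^(3)=-2; μ^(4)=-9

((3, 0, 0, 0); (1, 1, 0, 0); (0, 0, 3, 3); (0, 0, 0, 1))


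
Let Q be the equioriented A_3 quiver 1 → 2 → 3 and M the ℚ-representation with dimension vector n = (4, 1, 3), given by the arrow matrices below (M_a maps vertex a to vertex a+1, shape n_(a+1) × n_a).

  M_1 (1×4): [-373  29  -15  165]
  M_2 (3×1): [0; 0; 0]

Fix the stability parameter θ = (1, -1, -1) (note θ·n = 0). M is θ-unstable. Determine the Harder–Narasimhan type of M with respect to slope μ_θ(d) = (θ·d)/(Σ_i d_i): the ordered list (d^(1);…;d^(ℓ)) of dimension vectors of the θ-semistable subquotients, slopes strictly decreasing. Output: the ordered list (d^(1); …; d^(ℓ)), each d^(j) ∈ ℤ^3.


Interval decomposition of M: I[1,1]^3, I[1,2], I[3,3]^3.
HN type (ℓ=3): μ^(1)=1; μ^(2)=0; μ^(3)=-1

((3, 0, 0); (1, 1, 0); (0, 0, 3))


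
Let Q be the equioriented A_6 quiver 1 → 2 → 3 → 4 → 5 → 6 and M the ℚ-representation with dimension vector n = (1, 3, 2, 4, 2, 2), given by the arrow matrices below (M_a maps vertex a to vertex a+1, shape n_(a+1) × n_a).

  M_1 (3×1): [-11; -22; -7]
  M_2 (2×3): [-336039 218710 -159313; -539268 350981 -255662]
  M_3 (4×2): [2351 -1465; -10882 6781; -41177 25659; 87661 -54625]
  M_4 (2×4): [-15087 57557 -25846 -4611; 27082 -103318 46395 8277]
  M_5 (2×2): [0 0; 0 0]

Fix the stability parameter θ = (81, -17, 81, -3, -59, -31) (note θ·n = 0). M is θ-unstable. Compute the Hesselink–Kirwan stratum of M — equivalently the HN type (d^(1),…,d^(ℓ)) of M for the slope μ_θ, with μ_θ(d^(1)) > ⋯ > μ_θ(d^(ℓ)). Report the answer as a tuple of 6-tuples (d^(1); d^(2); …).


Barcode: M ≅ I[1,2], I[2,4], I[2,5], I[4,4], I[4,5], I[6,6]^2. HN layers by μ_θ (6 steps, strictly decreasing):
  μ^(1)=39; μ^(2)=32; μ^(3)=19/3; μ^(4)=-3; μ^(5)=-17; μ^(6)=-31

((0, 0, 1, 1, 0, 0); (1, 1, 0, 0, 0, 0); (0, 0, 1, 1, 1, 0); (0, 0, 0, 1, 0, 0); (0, 2, 0, 0, 0, 0); (0, 0, 0, 1, 1, 2))


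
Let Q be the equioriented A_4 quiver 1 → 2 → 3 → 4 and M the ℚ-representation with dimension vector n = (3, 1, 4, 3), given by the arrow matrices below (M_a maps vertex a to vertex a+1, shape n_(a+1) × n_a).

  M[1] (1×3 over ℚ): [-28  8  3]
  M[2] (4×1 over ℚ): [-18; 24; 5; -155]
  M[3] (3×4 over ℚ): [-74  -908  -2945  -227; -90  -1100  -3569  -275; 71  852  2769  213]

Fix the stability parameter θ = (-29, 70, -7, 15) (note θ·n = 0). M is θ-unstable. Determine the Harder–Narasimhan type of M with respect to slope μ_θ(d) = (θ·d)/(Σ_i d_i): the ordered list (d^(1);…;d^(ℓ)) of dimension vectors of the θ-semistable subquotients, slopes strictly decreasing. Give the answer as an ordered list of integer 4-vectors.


Via rank(M_{q-1}∘⋯∘M_p): M ≅ I[1,1]^2, I[1,3], I[3,3], I[3,4]^2, I[4,4].
μ_θ-semistable layers: μ^(1)=63/2; μ^(2)=15; μ^(3)=-7; μ^(4)=-29

((0, 1, 1, 0); (0, 0, 0, 3); (0, 0, 3, 0); (3, 0, 0, 0))


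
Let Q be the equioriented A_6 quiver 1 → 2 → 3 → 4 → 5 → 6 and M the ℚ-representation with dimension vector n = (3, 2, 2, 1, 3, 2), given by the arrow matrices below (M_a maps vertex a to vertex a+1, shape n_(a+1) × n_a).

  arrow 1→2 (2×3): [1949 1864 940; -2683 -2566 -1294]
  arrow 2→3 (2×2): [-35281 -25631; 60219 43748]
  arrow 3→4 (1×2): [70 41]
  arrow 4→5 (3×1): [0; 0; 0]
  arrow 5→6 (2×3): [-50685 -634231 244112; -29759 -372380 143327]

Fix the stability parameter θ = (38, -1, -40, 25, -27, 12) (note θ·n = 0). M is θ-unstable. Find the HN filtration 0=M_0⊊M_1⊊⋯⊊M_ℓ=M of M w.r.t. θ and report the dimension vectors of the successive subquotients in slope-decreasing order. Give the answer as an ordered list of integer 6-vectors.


Via rank(M_{q-1}∘⋯∘M_p): M ≅ I[1,1], I[1,3], I[1,4], I[5,5], I[5,6]^2.
μ_θ-semistable layers: μ^(1)=38; μ^(2)=25; μ^(3)=12; μ^(4)=-1; μ^(5)=-27

((1, 0, 0, 0, 0, 0); (0, 0, 0, 1, 0, 0); (0, 0, 0, 0, 0, 2); (2, 2, 2, 0, 0, 0); (0, 0, 0, 0, 3, 0))


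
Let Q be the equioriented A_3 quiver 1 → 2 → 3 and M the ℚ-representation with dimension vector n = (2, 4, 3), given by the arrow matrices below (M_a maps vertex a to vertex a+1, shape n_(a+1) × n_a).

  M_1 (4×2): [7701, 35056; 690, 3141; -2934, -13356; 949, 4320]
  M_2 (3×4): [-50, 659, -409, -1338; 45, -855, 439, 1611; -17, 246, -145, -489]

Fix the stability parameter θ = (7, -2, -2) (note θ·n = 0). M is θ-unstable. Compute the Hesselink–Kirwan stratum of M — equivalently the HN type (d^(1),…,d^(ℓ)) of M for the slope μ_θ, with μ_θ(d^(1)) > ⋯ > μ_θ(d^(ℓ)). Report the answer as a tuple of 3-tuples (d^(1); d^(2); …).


Barcode: M ≅ I[1,2], I[1,3], I[2,3]^2. HN layers by μ_θ (3 steps, strictly decreasing):
  μ^(1)=5/2; μ^(2)=1; μ^(3)=-2

((1, 1, 0); (1, 1, 1); (0, 2, 2))


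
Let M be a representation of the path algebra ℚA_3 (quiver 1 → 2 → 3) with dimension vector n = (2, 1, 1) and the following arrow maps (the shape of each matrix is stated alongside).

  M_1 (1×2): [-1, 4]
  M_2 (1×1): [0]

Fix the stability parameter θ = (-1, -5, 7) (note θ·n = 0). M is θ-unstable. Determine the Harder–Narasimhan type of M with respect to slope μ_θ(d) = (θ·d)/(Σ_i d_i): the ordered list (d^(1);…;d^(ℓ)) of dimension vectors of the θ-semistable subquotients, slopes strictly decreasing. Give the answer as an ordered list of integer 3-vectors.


Interval decomposition of M: I[1,1], I[1,2], I[3,3].
HN type (ℓ=3): μ^(1)=7; μ^(2)=-1; μ^(3)=-3

((0, 0, 1); (1, 0, 0); (1, 1, 0))


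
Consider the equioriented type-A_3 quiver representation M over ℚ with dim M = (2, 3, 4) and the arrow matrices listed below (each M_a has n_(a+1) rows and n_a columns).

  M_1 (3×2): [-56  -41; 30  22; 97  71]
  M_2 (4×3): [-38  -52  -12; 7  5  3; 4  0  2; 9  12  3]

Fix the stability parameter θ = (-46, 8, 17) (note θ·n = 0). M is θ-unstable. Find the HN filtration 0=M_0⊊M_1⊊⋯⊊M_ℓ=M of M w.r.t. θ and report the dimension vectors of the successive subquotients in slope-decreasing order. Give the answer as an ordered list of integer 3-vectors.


Interval decomposition of M: I[1,3]^2, I[2,3], I[3,3].
HN type (ℓ=3): μ^(1)=17; μ^(2)=8; μ^(3)=-46

((0, 0, 4); (0, 3, 0); (2, 0, 0))
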